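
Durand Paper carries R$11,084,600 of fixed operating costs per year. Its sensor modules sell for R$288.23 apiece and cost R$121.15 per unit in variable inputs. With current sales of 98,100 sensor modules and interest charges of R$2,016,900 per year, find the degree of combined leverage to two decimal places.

At 98,100 units, contribution = 98,100 × R$167.08 = R$16,390,548.00.
Subtracting fixed costs: EBIT = R$16,390,548.00 − R$11,084,600 = R$5,305,948.00. Interest = R$2,016,900.00, so EBIT − I = R$3,289,048.00.
Degree of total leverage = total CM / (EBIT − interest) = R$16,390,548.00 / R$3,289,048.00 = 4.9834.

4.98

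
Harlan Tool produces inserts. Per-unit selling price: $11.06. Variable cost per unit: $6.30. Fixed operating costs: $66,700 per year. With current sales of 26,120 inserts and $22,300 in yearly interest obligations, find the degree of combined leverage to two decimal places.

3.52

Total contribution margin = 26,120 × $4.76 = $124,331.20.
Subtracting fixed costs: EBIT = $124,331.20 − $66,700 = $57,631.20. Interest = $22,300.00.
DOL = $124,331.20 ÷ $57,631.20 = 2.1574; DFL = $57,631.20 ÷ $35,331.20 = 1.6312.
Combined leverage = 2.1574 × 1.6312 = 3.5192.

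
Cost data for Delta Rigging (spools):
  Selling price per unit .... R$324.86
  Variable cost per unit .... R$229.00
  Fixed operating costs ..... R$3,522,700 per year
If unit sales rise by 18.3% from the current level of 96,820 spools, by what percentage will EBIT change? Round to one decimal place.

+29.5%

Total contribution margin = 96,820 × R$95.86 = R$9,281,165.20.
EBIT = R$9,281,165.20 − R$3,522,700 = R$5,758,465.20.
DOL = contribution ÷ EBIT = R$9,281,165.20 ÷ R$5,758,465.20 = 1.6117.
So EBIT moves 1.6117 × (+18.3%) = +29.5%.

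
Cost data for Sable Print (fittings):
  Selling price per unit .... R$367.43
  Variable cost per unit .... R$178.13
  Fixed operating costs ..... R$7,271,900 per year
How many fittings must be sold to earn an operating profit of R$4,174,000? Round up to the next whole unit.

60,465 fittings

Unit CM = price − variable cost = R$367.43 − R$178.13 = R$189.30.
Need Q such that Q × R$189.30 − R$7,271,900 = R$4,174,000, i.e. Q = R$11,445,900 / R$189.30 = 60,464.34 → 60,465.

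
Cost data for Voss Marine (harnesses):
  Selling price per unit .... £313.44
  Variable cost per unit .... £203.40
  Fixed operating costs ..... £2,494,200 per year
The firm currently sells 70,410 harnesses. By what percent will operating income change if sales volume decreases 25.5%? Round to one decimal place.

Contribution at this volume is 70,410 × £110.04 = £7,747,916.40.
EBIT = £7,747,916.40 − £2,494,200 = £5,253,716.40.
So DOL = total CM / EBIT = £7,747,916.40 / £5,253,716.40 = 1.4747.
Operating income changes by 1.4747 × -25.5% = -37.6%.

-37.6%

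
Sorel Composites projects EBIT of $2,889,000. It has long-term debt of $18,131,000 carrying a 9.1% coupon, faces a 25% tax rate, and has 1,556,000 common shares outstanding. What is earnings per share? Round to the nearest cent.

$0.60

Pre-tax income = $2,889,000 − $1,649,921.00 = $1,239,079.00.
After tax at 25%: net income = $1,239,079.00 × 0.75 = $929,309.25.
Per share: $929,309.25 / 1,556,000 shares = $0.60.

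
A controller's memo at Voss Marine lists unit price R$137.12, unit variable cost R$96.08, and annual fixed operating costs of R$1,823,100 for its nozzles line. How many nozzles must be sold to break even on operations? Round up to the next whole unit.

44,423 nozzles

Contribution margin per unit = R$137.12 − R$96.08 = R$41.04.
Units to break even: R$1,823,100 ÷ R$41.04 = 44,422.51, rounded up to 44,423.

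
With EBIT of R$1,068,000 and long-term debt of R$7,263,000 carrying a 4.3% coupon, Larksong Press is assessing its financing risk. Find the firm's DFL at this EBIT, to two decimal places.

1.41

Annual interest charges come to R$312,309.00.
Degree of financial leverage = EBIT / (EBIT − interest) = R$1,068,000 / R$755,691.00 = 1.4133.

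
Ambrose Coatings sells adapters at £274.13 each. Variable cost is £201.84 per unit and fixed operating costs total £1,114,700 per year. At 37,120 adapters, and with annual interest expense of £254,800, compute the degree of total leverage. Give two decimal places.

2.04

Contribution at this volume is 37,120 × £72.29 = £2,683,404.80.
EBIT = £2,683,404.80 − £1,114,700 = £1,568,704.80. Interest = £254,800.00, so EBIT − I = £1,313,904.80.
DCL = contribution ÷ (EBIT − I) = £2,683,404.80 ÷ £1,313,904.80 = 2.0423.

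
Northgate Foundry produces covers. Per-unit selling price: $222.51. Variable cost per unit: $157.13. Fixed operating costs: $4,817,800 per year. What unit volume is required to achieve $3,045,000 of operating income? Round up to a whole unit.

Contribution margin per unit = $222.51 − $157.13 = $65.38.
Need Q such that Q × $65.38 − $4,817,800 = $3,045,000, i.e. Q = $7,862,800 / $65.38 = 120,263.08 → 120,264.

120,264 covers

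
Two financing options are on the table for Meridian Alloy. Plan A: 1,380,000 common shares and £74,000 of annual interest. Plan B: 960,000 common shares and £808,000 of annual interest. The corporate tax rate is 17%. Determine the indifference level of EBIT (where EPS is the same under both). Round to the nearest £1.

At indifference, (EBIT − 74,000)(1 − t)/1,380,000 = (EBIT − 808,000)(1 − t)/960,000.
Cancelling (1 − t) and cross-multiplying: 960,000·(EBIT − 74,000) = 1,380,000·(EBIT − 808,000).
EBIT × (1,380,000 − 960,000) = 808,000 × 1,380,000 − 74,000 × 960,000 = 1,044,000,000,000, so EBIT = 1,044,000,000,000 ÷ 420,000 = 2,485,714.29.

£2,485,714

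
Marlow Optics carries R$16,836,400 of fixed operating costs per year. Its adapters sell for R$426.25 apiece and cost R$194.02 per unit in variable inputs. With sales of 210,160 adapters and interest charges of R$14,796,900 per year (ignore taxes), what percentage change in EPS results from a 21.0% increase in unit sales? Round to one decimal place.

At 210,160 units, contribution = 210,160 × R$232.23 = R$48,805,456.80.
Subtracting fixed costs: EBIT = R$48,805,456.80 − R$16,836,400 = R$31,969,056.80.
Interest = R$14,796,900.00, so EBIT − I = R$17,172,156.80.
DCL = total CM / (EBIT − I) = R$48,805,456.80 / R$17,172,156.80 = 2.8421.
EPS therefore changes by 2.8421 × (+21.0%) = +59.7%.

+59.7%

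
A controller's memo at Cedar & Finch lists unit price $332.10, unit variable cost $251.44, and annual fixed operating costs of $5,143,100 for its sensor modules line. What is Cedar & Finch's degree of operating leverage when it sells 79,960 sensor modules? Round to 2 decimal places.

Contribution at this volume is 79,960 × $80.66 = $6,449,573.60.
EBIT = $6,449,573.60 − $5,143,100 = $1,306,473.60.
So DOL = total CM / EBIT = $6,449,573.60 / $1,306,473.60 = 4.9366.

4.94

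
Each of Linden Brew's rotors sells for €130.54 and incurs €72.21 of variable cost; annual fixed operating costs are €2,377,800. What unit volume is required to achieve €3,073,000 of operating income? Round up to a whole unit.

93,448 rotors

Unit CM = price − variable cost = €130.54 − €72.21 = €58.33.
Need Q such that Q × €58.33 − €2,377,800 = €3,073,000, i.e. Q = €5,450,800 / €58.33 = 93,447.63 → 93,448.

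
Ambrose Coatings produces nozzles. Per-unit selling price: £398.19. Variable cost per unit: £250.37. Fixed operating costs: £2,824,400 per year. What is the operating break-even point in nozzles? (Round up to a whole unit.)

Unit CM = price − variable cost = £398.19 − £250.37 = £147.82.
Break-even Q = £2,824,400 / £147.82 = 19,107.02 → 19,108 nozzles.

19,108 nozzles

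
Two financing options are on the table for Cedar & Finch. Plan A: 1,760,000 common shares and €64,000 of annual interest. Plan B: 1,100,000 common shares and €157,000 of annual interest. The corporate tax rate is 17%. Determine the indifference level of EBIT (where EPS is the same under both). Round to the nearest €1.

€312,000

At indifference, (EBIT − 64,000)(1 − t)/1,760,000 = (EBIT − 157,000)(1 − t)/1,100,000.
Cancelling (1 − t) and cross-multiplying: 1,100,000·(EBIT − 64,000) = 1,760,000·(EBIT − 157,000).
EBIT × (1,760,000 − 1,100,000) = 157,000 × 1,760,000 − 64,000 × 1,100,000 = 205,920,000,000, so EBIT = 205,920,000,000 ÷ 660,000 = 312,000.00.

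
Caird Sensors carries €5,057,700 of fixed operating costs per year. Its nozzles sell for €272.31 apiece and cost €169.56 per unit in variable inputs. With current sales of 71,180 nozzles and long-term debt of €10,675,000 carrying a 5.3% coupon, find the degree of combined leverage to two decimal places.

4.33

Total contribution margin = 71,180 × €102.75 = €7,313,745.00.
Operating income = contribution − fixed costs = €7,313,745.00 − €5,057,700 = €2,256,045.00. Interest = €565,775.00, so EBIT − I = €1,690,270.00.
Degree of total leverage = total CM / (EBIT − interest) = €7,313,745.00 / €1,690,270.00 = 4.3270.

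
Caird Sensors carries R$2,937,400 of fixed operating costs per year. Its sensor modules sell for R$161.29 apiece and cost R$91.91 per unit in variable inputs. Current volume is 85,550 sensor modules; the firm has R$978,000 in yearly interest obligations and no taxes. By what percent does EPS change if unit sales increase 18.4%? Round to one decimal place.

At 85,550 units, contribution = 85,550 × R$69.38 = R$5,935,459.00.
Operating income = contribution − fixed costs = R$5,935,459.00 − R$2,937,400 = R$2,998,059.00.
Interest = R$978,000.00, so EBIT − I = R$2,020,059.00.
Degree of combined leverage = contribution ÷ (EBIT − I) = R$5,935,459.00 ÷ R$2,020,059.00 = 2.9383.
%ΔEPS = DCL × %ΔSales = 2.9383 × +18.4% = +54.1%.

+54.1%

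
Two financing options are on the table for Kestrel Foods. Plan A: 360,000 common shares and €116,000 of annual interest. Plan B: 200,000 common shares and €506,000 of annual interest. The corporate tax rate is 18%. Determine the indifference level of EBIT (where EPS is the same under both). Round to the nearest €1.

€993,500

At indifference, (EBIT − 116,000)(1 − t)/360,000 = (EBIT − 506,000)(1 − t)/200,000.
The (1 − t) factor cancels: (EBIT − 116,000) × 200,000 = (EBIT − 506,000) × 360,000.
Solving, EBIT = (506,000·360,000 − 116,000·200,000) / (360,000 − 200,000) = 158,960,000,000 / 160,000 = 993,500.00.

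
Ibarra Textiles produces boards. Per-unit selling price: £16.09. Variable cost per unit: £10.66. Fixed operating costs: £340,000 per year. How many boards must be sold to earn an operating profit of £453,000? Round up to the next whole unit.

Contribution margin per unit = £16.09 − £10.66 = £5.43.
Required volume = (fixed costs + target profit) ÷ CM = (£340,000 + £453,000) ÷ £5.43 = 146,040.52, so 146,041 boards.

146,041 boards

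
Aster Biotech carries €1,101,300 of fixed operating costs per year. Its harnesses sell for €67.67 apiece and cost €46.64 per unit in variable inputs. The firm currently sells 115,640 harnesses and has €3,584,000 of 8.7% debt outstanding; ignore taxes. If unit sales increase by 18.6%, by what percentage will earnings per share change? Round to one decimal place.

+44.4%

Contribution at this volume is 115,640 × €21.03 = €2,431,909.20.
Subtracting fixed costs: EBIT = €2,431,909.20 − €1,101,300 = €1,330,609.20.
After interest of €311,808.00, pre-tax earnings = €1,018,801.20.
DCL = total CM / (EBIT − I) = €2,431,909.20 / €1,018,801.20 = 2.3870.
EPS therefore changes by 2.3870 × (+18.6%) = +44.4%.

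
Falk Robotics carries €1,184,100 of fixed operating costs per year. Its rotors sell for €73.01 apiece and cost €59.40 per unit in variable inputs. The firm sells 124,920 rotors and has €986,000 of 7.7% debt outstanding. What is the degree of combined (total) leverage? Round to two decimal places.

3.86

Total contribution margin = 124,920 × €13.61 = €1,700,161.20.
EBIT = €1,700,161.20 − €1,184,100 = €516,061.20. Interest = €75,922.00, so EBIT − I = €440,139.20.
Degree of total leverage = total CM / (EBIT − interest) = €1,700,161.20 / €440,139.20 = 3.8628.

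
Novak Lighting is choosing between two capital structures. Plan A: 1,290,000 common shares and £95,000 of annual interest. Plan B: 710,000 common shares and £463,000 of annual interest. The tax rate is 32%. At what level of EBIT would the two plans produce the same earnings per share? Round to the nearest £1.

£913,483

Set EPS_A = EPS_B: (EBIT − £95,000)(1 − 0.32) ÷ 1,290,000 = (EBIT − £463,000)(1 − 0.32) ÷ 710,000.
The (1 − t) factor cancels: (EBIT − 95,000) × 710,000 = (EBIT − 463,000) × 1,290,000.
Solving, EBIT = (463,000·1,290,000 − 95,000·710,000) / (1,290,000 − 710,000) = 529,820,000,000 / 580,000 = 913,482.76.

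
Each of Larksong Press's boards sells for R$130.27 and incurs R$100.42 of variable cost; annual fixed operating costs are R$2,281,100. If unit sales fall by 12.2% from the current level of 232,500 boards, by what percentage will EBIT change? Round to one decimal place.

Total contribution margin = 232,500 × R$29.85 = R$6,940,125.00.
Subtracting fixed costs: EBIT = R$6,940,125.00 − R$2,281,100 = R$4,659,025.00.
DOL = contribution ÷ EBIT = R$6,940,125.00 ÷ R$4,659,025.00 = 1.4896.
%ΔEBIT = DOL × %ΔSales = 1.4896 × -12.2% = -18.2%.

-18.2%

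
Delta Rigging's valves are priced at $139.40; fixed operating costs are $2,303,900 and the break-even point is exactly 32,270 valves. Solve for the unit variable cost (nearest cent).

$68.01

Contribution per unit must be FC / Q = $2,303,900 / 32,270 = $71.3945.
Hence VC = price − CM = $139.40 − $71.3945 = $68.01.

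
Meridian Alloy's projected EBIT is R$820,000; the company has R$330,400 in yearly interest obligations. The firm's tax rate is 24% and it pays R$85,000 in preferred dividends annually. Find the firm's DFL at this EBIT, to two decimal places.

2.17

Interest = R$330,400.00.
Preferred dividends grossed up pre-tax: R$85,000 / (1 − 0.24) = R$111,842.11.
DFL = EBIT ÷ [EBIT − I − D_p/(1−t)] = R$820,000 ÷ [R$820,000 − R$330,400.00 − R$111,842.11] = R$820,000 ÷ R$377,757.89 = 2.1707.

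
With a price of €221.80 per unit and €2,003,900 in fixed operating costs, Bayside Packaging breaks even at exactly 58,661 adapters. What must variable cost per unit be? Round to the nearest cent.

At break-even, FC = Q × (P − VC), so P − VC = €2,003,900 ÷ 58,661 = €34.1607.
Variable cost per unit = €221.80 − €34.1607 = €187.64.

€187.64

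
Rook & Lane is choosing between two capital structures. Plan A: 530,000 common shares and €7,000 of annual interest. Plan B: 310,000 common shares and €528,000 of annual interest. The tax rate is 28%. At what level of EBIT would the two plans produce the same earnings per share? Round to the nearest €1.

At indifference, (EBIT − 7,000)(1 − t)/530,000 = (EBIT − 528,000)(1 − t)/310,000.
Cancelling (1 − t) and cross-multiplying: 310,000·(EBIT − 7,000) = 530,000·(EBIT − 528,000).
EBIT × (530,000 − 310,000) = 528,000 × 530,000 − 7,000 × 310,000 = 277,670,000,000, so EBIT = 277,670,000,000 ÷ 220,000 = 1,262,136.36.

€1,262,136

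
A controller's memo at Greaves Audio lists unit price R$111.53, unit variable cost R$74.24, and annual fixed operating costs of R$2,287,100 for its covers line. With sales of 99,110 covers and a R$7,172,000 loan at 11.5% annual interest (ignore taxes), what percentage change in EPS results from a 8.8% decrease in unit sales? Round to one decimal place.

At 99,110 units, contribution = 99,110 × R$37.29 = R$3,695,811.90.
Operating income = contribution − fixed costs = R$3,695,811.90 − R$2,287,100 = R$1,408,711.90.
After interest of R$824,780.00, pre-tax earnings = R$583,931.90.
DCL = total CM / (EBIT − I) = R$3,695,811.90 / R$583,931.90 = 6.3292.
%ΔEPS = DCL × %ΔSales = 6.3292 × -8.8% = -55.7%.

-55.7%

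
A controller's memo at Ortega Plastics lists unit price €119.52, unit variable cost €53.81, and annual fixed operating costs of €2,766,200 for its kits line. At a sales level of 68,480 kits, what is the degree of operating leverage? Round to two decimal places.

2.60

Total contribution margin = 68,480 × €65.71 = €4,499,820.80.
EBIT = €4,499,820.80 − €2,766,200 = €1,733,620.80.
Degree of operating leverage = €4,499,820.80 / €1,733,620.80 = 2.5956.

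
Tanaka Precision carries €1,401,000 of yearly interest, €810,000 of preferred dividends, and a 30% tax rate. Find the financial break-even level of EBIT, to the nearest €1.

Preferred dividends are paid after tax, so their pre-tax equivalent is €810,000 ÷ (1 − 0.30) = €1,157,142.86.
Financial break-even EBIT = interest + D_p ÷ (1 − t) = €1,401,000 + €1,157,142.86 = €2,558,142.86.

€2,558,143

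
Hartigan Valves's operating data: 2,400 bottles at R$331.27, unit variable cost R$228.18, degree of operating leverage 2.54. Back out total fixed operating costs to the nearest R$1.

R$150,008

Total contribution margin = 2,400 × R$103.09 = R$247,416.00.
Since DOL = CM ÷ EBIT, EBIT = R$247,416.00 ÷ 2.54 = R$97,407.87.
And FC = contribution − EBIT = R$247,416.00 − R$97,407.87 = R$150,008.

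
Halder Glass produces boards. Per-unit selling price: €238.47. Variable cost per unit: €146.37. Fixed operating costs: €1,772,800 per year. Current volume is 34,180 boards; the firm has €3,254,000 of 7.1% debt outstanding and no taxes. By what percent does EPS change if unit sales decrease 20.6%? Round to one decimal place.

Contribution at this volume is 34,180 × €92.10 = €3,147,978.00.
Subtracting fixed costs: EBIT = €3,147,978.00 − €1,772,800 = €1,375,178.00.
After interest of €231,034.00, pre-tax earnings = €1,144,144.00.
DCL = total CM / (EBIT − I) = €3,147,978.00 / €1,144,144.00 = 2.7514.
EPS therefore changes by 2.7514 × (-20.6%) = -56.7%.

-56.7%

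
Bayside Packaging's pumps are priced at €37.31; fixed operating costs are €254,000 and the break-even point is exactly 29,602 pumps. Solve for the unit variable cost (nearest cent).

Contribution per unit must be FC / Q = €254,000 / 29,602 = €8.5805.
Variable cost per unit = €37.31 − €8.5805 = €28.73.

€28.73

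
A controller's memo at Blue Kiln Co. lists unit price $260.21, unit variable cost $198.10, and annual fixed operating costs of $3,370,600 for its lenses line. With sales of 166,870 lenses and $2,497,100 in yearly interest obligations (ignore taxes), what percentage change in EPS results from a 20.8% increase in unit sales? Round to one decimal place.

Total contribution margin = 166,870 × $62.11 = $10,364,295.70.
EBIT = $10,364,295.70 − $3,370,600 = $6,993,695.70.
Interest = $2,497,100.00, so EBIT − I = $4,496,595.70.
DCL = total CM / (EBIT − I) = $10,364,295.70 / $4,496,595.70 = 2.3049.
EPS therefore changes by 2.3049 × (+20.8%) = +47.9%.

+47.9%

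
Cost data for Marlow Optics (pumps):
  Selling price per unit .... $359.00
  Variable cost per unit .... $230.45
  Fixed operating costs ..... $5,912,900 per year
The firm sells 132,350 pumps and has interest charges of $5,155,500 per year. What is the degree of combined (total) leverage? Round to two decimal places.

Total contribution margin = 132,350 × $128.55 = $17,013,592.50.
EBIT = $17,013,592.50 − $5,912,900 = $11,100,692.50. Interest = $5,155,500.00.
DOL = $17,013,592.50 ÷ $11,100,692.50 = 1.5327; DFL = $11,100,692.50 ÷ $5,945,192.50 = 1.8672.
DCL = DOL × DFL = 1.5327 × 1.8672 = 2.8619.

2.86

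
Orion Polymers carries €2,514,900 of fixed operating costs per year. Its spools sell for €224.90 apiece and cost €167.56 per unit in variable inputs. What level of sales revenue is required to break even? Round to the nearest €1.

Contribution margin per unit = €224.90 − €167.56 = €57.34, a CM ratio of €57.34 ÷ €224.90 = 0.2550.
Break-even sales = FC ÷ CM ratio = €2,514,900 × €224.90 / €57.34 = €9,863,987.

€9,863,987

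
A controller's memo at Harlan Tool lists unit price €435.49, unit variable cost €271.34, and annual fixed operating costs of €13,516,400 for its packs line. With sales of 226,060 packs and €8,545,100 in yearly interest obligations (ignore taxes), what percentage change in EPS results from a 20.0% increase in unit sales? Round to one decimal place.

+49.3%

Contribution at this volume is 226,060 × €164.15 = €37,107,749.00.
Subtracting fixed costs: EBIT = €37,107,749.00 − €13,516,400 = €23,591,349.00.
After interest of €8,545,100.00, pre-tax earnings = €15,046,249.00.
Degree of combined leverage = contribution ÷ (EBIT − I) = €37,107,749.00 ÷ €15,046,249.00 = 2.4662.
EPS therefore changes by 2.4662 × (+20.0%) = +49.3%.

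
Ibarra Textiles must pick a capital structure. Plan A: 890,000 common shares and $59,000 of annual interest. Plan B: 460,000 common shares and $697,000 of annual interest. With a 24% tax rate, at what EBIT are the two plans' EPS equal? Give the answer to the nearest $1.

$1,379,512

Set EPS_A = EPS_B: (EBIT − $59,000)(1 − 0.24) ÷ 890,000 = (EBIT − $697,000)(1 − 0.24) ÷ 460,000.
Cancelling (1 − t) and cross-multiplying: 460,000·(EBIT − 59,000) = 890,000·(EBIT − 697,000).
Solving, EBIT = (697,000·890,000 − 59,000·460,000) / (890,000 − 460,000) = 593,190,000,000 / 430,000 = 1,379,511.63.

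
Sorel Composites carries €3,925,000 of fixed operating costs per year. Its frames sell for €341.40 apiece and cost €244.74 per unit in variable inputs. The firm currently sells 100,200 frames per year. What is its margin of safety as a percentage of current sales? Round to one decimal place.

Contribution margin per unit = €341.40 − €244.74 = €96.66. Break-even units = €3,925,000 ÷ €96.66 = 40,606.25; break-even revenue = 40,606.25 × €341.40 = €13,862,973.31.
Current sales = 100,200 × €341.40 = €34,208,280.00.
Margin of safety = (€34,208,280.00 − €13,862,973.31) ÷ €34,208,280.00 = 59.5%.

59.5%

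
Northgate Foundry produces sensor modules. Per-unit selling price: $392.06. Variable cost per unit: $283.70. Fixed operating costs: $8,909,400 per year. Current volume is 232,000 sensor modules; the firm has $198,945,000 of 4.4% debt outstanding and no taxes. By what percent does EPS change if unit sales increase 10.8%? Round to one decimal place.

+36.3%

Total contribution margin = 232,000 × $108.36 = $25,139,520.00.
Operating income = contribution − fixed costs = $25,139,520.00 − $8,909,400 = $16,230,120.00.
Interest = $8,753,580.00, so EBIT − I = $7,476,540.00.
Degree of combined leverage = contribution ÷ (EBIT − I) = $25,139,520.00 ÷ $7,476,540.00 = 3.3625.
%ΔEPS = DCL × %ΔSales = 3.3625 × +10.8% = +36.3%.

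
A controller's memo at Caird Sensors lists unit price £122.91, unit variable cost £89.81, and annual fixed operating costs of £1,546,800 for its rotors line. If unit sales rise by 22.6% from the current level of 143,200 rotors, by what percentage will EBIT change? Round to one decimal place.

Total contribution margin = 143,200 × £33.10 = £4,739,920.00.
EBIT = £4,739,920.00 − £1,546,800 = £3,193,120.00.
So DOL = total CM / EBIT = £4,739,920.00 / £3,193,120.00 = 1.4844.
So EBIT moves 1.4844 × (+22.6%) = +33.5%.

+33.5%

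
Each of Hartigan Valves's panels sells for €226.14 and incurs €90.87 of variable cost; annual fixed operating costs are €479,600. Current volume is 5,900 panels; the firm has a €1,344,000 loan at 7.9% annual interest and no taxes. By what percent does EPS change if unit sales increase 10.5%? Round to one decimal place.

Contribution at this volume is 5,900 × €135.27 = €798,093.00.
Subtracting fixed costs: EBIT = €798,093.00 − €479,600 = €318,493.00.
After interest of €106,176.00, pre-tax earnings = €212,317.00.
DCL = total CM / (EBIT − I) = €798,093.00 / €212,317.00 = 3.7590.
EPS therefore changes by 3.7590 × (+10.5%) = +39.5%.

+39.5%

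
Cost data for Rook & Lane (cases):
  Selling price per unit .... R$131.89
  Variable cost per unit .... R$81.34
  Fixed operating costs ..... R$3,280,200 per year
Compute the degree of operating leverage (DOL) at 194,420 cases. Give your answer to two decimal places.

1.50

Contribution at this volume is 194,420 × R$50.55 = R$9,827,931.00.
EBIT = R$9,827,931.00 − R$3,280,200 = R$6,547,731.00.
Degree of operating leverage = R$9,827,931.00 / R$6,547,731.00 = 1.5010.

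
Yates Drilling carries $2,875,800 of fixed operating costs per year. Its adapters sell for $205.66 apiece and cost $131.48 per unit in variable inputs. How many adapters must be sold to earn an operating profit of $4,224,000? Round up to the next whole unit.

95,711 adapters

Contribution margin per unit = $205.66 − $131.48 = $74.18.
Need Q such that Q × $74.18 − $2,875,800 = $4,224,000, i.e. Q = $7,099,800 / $74.18 = 95,710.43 → 95,711.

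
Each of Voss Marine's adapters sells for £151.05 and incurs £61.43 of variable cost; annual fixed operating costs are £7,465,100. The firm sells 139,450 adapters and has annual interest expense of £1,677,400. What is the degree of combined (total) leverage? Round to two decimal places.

3.73

At 139,450 units, contribution = 139,450 × £89.62 = £12,497,509.00.
Subtracting fixed costs: EBIT = £12,497,509.00 − £7,465,100 = £5,032,409.00. Interest = £1,677,400.00, so EBIT − I = £3,355,009.00.
Degree of total leverage = total CM / (EBIT − interest) = £12,497,509.00 / £3,355,009.00 = 3.7250.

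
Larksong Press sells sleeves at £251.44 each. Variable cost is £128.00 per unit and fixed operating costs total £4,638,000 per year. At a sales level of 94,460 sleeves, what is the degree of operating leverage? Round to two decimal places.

1.66

Contribution at this volume is 94,460 × £123.44 = £11,660,142.40.
EBIT = £11,660,142.40 − £4,638,000 = £7,022,142.40.
Degree of operating leverage = £11,660,142.40 / £7,022,142.40 = 1.6605.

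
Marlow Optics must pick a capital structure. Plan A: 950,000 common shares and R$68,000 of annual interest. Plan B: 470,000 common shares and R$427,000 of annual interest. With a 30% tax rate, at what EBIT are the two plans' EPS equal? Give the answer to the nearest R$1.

R$778,521

Set EPS_A = EPS_B: (EBIT − R$68,000)(1 − 0.30) ÷ 950,000 = (EBIT − R$427,000)(1 − 0.30) ÷ 470,000.
Cancelling (1 − t) and cross-multiplying: 470,000·(EBIT − 68,000) = 950,000·(EBIT − 427,000).
EBIT × (950,000 − 470,000) = 427,000 × 950,000 − 68,000 × 470,000 = 373,690,000,000, so EBIT = 373,690,000,000 ÷ 480,000 = 778,520.83.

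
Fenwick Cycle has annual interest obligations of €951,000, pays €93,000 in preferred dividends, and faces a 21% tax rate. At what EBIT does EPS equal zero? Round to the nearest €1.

Grossing the preferred dividend up to pre-tax terms: €93,000 / (1 − 0.21) = €117,721.52.
Financial break-even EBIT = interest + D_p ÷ (1 − t) = €951,000 + €117,721.52 = €1,068,721.52.

€1,068,722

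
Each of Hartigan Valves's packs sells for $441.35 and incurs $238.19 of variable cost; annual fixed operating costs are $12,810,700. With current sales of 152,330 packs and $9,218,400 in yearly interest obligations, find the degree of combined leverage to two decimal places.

3.47

Contribution at this volume is 152,330 × $203.16 = $30,947,362.80.
EBIT = $30,947,362.80 − $12,810,700 = $18,136,662.80. Interest = $9,218,400.00, so EBIT − I = $8,918,262.80.
Degree of total leverage = total CM / (EBIT − interest) = $30,947,362.80 / $8,918,262.80 = 3.4701.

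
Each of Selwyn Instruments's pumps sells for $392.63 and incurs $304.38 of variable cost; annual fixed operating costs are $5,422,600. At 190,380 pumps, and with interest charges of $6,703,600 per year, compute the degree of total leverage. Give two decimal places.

At 190,380 units, contribution = 190,380 × $88.25 = $16,801,035.00.
Subtracting fixed costs: EBIT = $16,801,035.00 − $5,422,600 = $11,378,435.00. Interest = $6,703,600.00.
DOL = $16,801,035.00 ÷ $11,378,435.00 = 1.4766; DFL = $11,378,435.00 ÷ $4,674,835.00 = 2.4340.
DCL = DOL × DFL = 1.4766 × 2.4340 = 3.5940.

3.59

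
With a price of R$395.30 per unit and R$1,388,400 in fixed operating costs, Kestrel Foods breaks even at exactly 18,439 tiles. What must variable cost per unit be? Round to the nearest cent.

R$320.00

At break-even, FC = Q × (P − VC), so P − VC = R$1,388,400 ÷ 18,439 = R$75.2969.
Variable cost per unit = R$395.30 − R$75.2969 = R$320.00.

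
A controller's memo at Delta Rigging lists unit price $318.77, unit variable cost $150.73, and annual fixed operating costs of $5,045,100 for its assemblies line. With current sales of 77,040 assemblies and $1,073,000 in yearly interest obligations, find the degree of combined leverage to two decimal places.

Total contribution margin = 77,040 × $168.04 = $12,945,801.60.
Subtracting fixed costs: EBIT = $12,945,801.60 − $5,045,100 = $7,900,701.60. Interest = $1,073,000.00, so EBIT − I = $6,827,701.60.
Degree of total leverage = total CM / (EBIT − interest) = $12,945,801.60 / $6,827,701.60 = 1.8961.

1.90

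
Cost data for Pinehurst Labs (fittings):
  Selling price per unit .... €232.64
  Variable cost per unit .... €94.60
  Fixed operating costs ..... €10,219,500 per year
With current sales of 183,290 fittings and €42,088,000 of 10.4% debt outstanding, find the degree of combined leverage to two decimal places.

At 183,290 units, contribution = 183,290 × €138.04 = €25,301,351.60.
Operating income = contribution − fixed costs = €25,301,351.60 − €10,219,500 = €15,081,851.60. Interest = €4,377,152.00, so EBIT − I = €10,704,699.60.
DCL = contribution ÷ (EBIT − I) = €25,301,351.60 ÷ €10,704,699.60 = 2.3636.

2.36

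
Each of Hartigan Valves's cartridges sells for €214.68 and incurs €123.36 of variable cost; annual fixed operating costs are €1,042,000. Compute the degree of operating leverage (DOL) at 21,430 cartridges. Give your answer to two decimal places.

At 21,430 units, contribution = 21,430 × €91.32 = €1,956,987.60.
Operating income = contribution − fixed costs = €1,956,987.60 − €1,042,000 = €914,987.60.
DOL = contribution ÷ EBIT = €1,956,987.60 ÷ €914,987.60 = 2.1388.

2.14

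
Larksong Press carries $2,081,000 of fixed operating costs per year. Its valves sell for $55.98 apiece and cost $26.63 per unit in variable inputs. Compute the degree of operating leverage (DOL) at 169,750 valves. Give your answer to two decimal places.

1.72

Total contribution margin = 169,750 × $29.35 = $4,982,162.50.
EBIT = $4,982,162.50 − $2,081,000 = $2,901,162.50.
DOL = contribution ÷ EBIT = $4,982,162.50 ÷ $2,901,162.50 = 1.7173.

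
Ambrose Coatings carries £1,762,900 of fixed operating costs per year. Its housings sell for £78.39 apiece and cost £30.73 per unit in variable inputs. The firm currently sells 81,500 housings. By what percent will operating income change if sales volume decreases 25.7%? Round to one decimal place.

Contribution at this volume is 81,500 × £47.66 = £3,884,290.00.
Operating income = contribution − fixed costs = £3,884,290.00 − £1,762,900 = £2,121,390.00.
So DOL = total CM / EBIT = £3,884,290.00 / £2,121,390.00 = 1.8310.
Operating income changes by 1.8310 × -25.7% = -47.1%.

-47.1%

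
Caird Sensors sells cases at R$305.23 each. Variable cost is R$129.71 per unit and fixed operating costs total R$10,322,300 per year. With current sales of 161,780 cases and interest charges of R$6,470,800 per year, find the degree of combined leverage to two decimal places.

2.45

At 161,780 units, contribution = 161,780 × R$175.52 = R$28,395,625.60.
EBIT = R$28,395,625.60 − R$10,322,300 = R$18,073,325.60. Interest = R$6,470,800.00, so EBIT − I = R$11,602,525.60.
Degree of total leverage = total CM / (EBIT − interest) = R$28,395,625.60 / R$11,602,525.60 = 2.4474.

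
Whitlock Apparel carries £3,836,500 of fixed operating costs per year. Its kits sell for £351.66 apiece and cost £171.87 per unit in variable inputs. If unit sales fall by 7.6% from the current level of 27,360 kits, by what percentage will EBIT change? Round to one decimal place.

At 27,360 units, contribution = 27,360 × £179.79 = £4,919,054.40.
Subtracting fixed costs: EBIT = £4,919,054.40 − £3,836,500 = £1,082,554.40.
Degree of operating leverage = £4,919,054.40 / £1,082,554.40 = 4.5439.
Operating income changes by 4.5439 × -7.6% = -34.5%.

-34.5%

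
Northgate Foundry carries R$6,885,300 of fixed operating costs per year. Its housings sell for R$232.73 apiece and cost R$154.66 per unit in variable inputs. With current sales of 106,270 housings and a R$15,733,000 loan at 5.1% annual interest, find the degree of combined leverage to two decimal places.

At 106,270 units, contribution = 106,270 × R$78.07 = R$8,296,498.90.
Operating income = contribution − fixed costs = R$8,296,498.90 − R$6,885,300 = R$1,411,198.90. Interest = R$802,383.00.
DOL = R$8,296,498.90 ÷ R$1,411,198.90 = 5.8790; DFL = R$1,411,198.90 ÷ R$608,815.90 = 2.3179.
Combined leverage = 5.8790 × 2.3179 = 13.6269.

13.63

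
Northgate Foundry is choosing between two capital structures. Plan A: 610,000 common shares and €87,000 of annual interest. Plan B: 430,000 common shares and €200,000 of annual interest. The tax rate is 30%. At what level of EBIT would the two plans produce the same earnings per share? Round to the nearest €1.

€469,944

At indifference, (EBIT − 87,000)(1 − t)/610,000 = (EBIT − 200,000)(1 − t)/430,000.
Cancelling (1 − t) and cross-multiplying: 430,000·(EBIT − 87,000) = 610,000·(EBIT − 200,000).
Solving, EBIT = (200,000·610,000 − 87,000·430,000) / (610,000 − 430,000) = 84,590,000,000 / 180,000 = 469,944.44.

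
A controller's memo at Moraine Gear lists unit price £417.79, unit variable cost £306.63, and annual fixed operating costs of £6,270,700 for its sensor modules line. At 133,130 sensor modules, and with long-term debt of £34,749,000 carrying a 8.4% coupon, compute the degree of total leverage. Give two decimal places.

2.64

Contribution at this volume is 133,130 × £111.16 = £14,798,730.80.
Subtracting fixed costs: EBIT = £14,798,730.80 − £6,270,700 = £8,528,030.80. Interest = £2,918,916.00, so EBIT − I = £5,609,114.80.
Degree of total leverage = total CM / (EBIT − interest) = £14,798,730.80 / £5,609,114.80 = 2.6383.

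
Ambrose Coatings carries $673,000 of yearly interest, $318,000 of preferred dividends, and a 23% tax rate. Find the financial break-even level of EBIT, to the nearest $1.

$1,085,987

Preferred dividends are paid after tax, so their pre-tax equivalent is $318,000 ÷ (1 − 0.23) = $412,987.01.
Financial break-even EBIT = interest + D_p ÷ (1 − t) = $673,000 + $412,987.01 = $1,085,987.01.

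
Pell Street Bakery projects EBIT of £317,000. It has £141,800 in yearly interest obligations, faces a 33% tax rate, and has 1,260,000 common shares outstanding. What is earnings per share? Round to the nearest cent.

£0.09

Interest = £141,800.00, so EBT = £317,000 − £141,800.00 = £175,200.00.
After tax at 33%: net income = £175,200.00 × 0.67 = £117,384.00.
Per share: £117,384.00 / 1,260,000 shares = £0.09.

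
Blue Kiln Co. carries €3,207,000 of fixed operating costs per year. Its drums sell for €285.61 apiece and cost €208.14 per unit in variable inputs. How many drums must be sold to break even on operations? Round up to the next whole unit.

Unit CM = price − variable cost = €285.61 − €208.14 = €77.47.
Units to break even: €3,207,000 ÷ €77.47 = 41,396.67, rounded up to 41,397.

41,397 drums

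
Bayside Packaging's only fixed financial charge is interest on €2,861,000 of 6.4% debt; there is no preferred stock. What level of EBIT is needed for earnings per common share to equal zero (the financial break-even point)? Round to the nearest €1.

Annual interest = 6.4% × €2,861,000 = €183,104.00.
Without preferred stock the financial break-even is simply EBIT = interest = €183,104.00.

€183,104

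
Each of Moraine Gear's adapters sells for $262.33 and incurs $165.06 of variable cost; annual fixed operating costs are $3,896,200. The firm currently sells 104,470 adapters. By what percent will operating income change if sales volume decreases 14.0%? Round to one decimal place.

-22.7%

At 104,470 units, contribution = 104,470 × $97.27 = $10,161,796.90.
Operating income = contribution − fixed costs = $10,161,796.90 − $3,896,200 = $6,265,596.90.
So DOL = total CM / EBIT = $10,161,796.90 / $6,265,596.90 = 1.6218.
Operating income changes by 1.6218 × -14.0% = -22.7%.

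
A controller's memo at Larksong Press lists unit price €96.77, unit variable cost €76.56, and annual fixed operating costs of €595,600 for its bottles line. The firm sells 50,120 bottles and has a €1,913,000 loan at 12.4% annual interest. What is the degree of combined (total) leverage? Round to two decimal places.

5.62

At 50,120 units, contribution = 50,120 × €20.21 = €1,012,925.20.
EBIT = €1,012,925.20 − €595,600 = €417,325.20. Interest = €237,212.00.
DOL = €1,012,925.20 ÷ €417,325.20 = 2.4272; DFL = €417,325.20 ÷ €180,113.20 = 2.3170.
Combined leverage = 2.4272 × 2.3170 = 5.6238.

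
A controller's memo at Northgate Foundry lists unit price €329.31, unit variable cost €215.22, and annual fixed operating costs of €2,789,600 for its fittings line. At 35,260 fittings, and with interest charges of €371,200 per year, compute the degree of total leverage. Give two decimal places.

4.67

Contribution at this volume is 35,260 × €114.09 = €4,022,813.40.
EBIT = €4,022,813.40 − €2,789,600 = €1,233,213.40. Interest = €371,200.00, so EBIT − I = €862,013.40.
Degree of total leverage = total CM / (EBIT − interest) = €4,022,813.40 / €862,013.40 = 4.6668.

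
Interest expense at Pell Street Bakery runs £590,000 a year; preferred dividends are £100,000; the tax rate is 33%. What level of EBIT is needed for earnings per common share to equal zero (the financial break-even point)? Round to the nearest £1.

£739,254

Grossing the preferred dividend up to pre-tax terms: £100,000 / (1 − 0.33) = £149,253.73.
Financial break-even EBIT = interest + D_p ÷ (1 − t) = £590,000 + £149,253.73 = £739,253.73.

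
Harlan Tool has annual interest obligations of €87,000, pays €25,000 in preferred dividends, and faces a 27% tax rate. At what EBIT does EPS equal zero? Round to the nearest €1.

€121,247

Preferred dividends are paid after tax, so their pre-tax equivalent is €25,000 ÷ (1 − 0.27) = €34,246.58.
EPS = 0 when EBIT covers interest plus the pre-tax preferred burden: €87,000 + €34,246.58 = €121,246.58.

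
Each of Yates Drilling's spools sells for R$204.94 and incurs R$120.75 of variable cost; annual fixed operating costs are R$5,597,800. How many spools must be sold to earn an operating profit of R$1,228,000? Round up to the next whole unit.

Each unit contributes R$204.94 − R$120.75 = R$84.19.
Units = (FC + target) / CM = (R$5,597,800 + R$1,228,000) / R$84.19 = 81,076.14, so 81,077 spools.

81,077 spools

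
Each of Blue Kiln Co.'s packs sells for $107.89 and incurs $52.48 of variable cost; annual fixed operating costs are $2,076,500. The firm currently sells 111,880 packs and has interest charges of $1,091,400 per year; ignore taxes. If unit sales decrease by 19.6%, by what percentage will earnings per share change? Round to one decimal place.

-40.1%

Contribution at this volume is 111,880 × $55.41 = $6,199,270.80.
EBIT = $6,199,270.80 − $2,076,500 = $4,122,770.80.
After interest of $1,091,400.00, pre-tax earnings = $3,031,370.80.
Degree of combined leverage = contribution ÷ (EBIT − I) = $6,199,270.80 ÷ $3,031,370.80 = 2.0450.
%ΔEPS = DCL × %ΔSales = 2.0450 × -19.6% = -40.1%.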